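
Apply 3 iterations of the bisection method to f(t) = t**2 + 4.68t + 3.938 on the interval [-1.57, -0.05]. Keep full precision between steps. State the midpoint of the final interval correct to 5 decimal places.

f(-1.570000) = -0.944700, f(-0.050000) = 3.706500 (opposite signs)
step 1: m = -0.810000, f(m) = 0.803300 > 0 → root in [-1.570000, -0.810000]
step 2: m = -1.190000, f(m) = -0.215100 < 0 → root in [-1.190000, -0.810000]
step 3: m = -1.000000, f(m) = 0.258000 > 0 → root in [-1.190000, -1.000000]
Midpoint of [-1.190000, -1.000000] = -1.095000

-1.09500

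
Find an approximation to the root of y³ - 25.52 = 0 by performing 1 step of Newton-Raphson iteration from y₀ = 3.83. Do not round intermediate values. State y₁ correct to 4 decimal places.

f'(y) = 3y²
y_0 = 3.830000: f = 30.661887, f' = 44.006700 → y_1 = 3.830000 - (30.661887)/(44.006700) = 3.133245

3.1332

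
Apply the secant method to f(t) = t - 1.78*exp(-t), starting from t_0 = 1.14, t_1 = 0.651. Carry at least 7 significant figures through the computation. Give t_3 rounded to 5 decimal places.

f(t_0) = 0.570722, f(t_1) = -0.277313
t_2 = 0.651000 - (-0.277313)·(0.651000 - 1.140000)/(-0.277313 - (0.570722)) = 0.810906; f(t_2) = 0.019776
t_3 = 0.810906 - (0.019776)·(0.810906 - 0.651000)/(0.019776 - (-0.277313)) = 0.800262; f(t_3) = 0.000666

0.80026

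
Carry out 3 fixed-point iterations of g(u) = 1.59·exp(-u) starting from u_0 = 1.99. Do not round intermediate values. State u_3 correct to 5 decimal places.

u_1 = g(1.990000) = 0.217346
u_2 = g(0.217346) = 1.279396
u_3 = g(1.279396) = 0.442346

0.44235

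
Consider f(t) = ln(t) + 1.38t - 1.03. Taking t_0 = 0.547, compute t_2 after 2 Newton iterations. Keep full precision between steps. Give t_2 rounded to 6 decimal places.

0.857275

Newton update: t ← t − f(t)/f'(t).
f'(t) = 1/t + 1.38
t_0 = 0.547000: f = -0.878446, f' = 3.208154 → t_1 = 0.547000 - (-0.878446)/(3.208154) = 0.820817
t_1 = 0.820817: f = -0.094728, f' = 2.598299 → t_2 = 0.820817 - (-0.094728)/(2.598299) = 0.857275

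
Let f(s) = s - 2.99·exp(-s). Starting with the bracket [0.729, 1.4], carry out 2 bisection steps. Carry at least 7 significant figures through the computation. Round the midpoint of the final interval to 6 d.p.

f(0.729000) = -0.713350, f(1.400000) = 0.662675 (opposite signs)
step 1: m = 1.064500, f(m) = 0.033248 > 0 → root in [0.729000, 1.064500]
step 2: m = 0.896750, f(m) = -0.322851 < 0 → root in [0.896750, 1.064500]
Midpoint of [0.896750, 1.064500] = 0.980625

0.980625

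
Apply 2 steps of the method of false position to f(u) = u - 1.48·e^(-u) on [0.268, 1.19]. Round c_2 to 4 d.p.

f(0.268000) = -0.864064, f(1.190000) = 0.739753
step 1: c = 0.764732, f(c) = 0.075853 > 0 → new bracket [0.268000, 0.764732]
step 2: c = 0.724645, f(c) = 0.007590 > 0 → new bracket [0.268000, 0.724645]

0.7246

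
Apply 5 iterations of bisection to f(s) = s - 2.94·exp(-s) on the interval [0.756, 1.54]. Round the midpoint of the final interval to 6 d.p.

f(0.756000) = -0.624450, f(1.540000) = 0.909720 (opposite signs)
step 1: m = 1.148000, f(m) = 0.215224 > 0 → root in [0.756000, 1.148000]
step 2: m = 0.952000, f(m) = -0.182747 < 0 → root in [0.952000, 1.148000]
step 3: m = 1.050000, f(m) = 0.021183 > 0 → root in [0.952000, 1.050000]
step 4: m = 1.001000, f(m) = -0.079485 < 0 → root in [1.001000, 1.050000]
step 5: m = 1.025500, f(m) = -0.028834 < 0 → root in [1.025500, 1.050000]
Midpoint of [1.025500, 1.050000] = 1.037750

1.037750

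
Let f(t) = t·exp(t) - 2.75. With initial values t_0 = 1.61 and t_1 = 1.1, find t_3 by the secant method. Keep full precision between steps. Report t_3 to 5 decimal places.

f(t_0) = 5.304526, f(t_1) = 0.554583
t_2 = 1.100000 - (0.554583)·(1.100000 - 1.610000)/(0.554583 - (5.304526)) = 1.040455; f(t_2) = 0.195011
t_3 = 1.040455 - (0.195011)·(1.040455 - 1.100000)/(0.195011 - (0.554583)) = 1.008161; f(t_3) = 0.012921

1.00816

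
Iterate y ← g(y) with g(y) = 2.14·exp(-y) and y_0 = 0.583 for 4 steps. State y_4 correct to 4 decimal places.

0.6987

y_1 = g(0.583000) = 1.194593
y_2 = g(1.194593) = 0.648050
y_3 = g(0.648050) = 1.119359
y_4 = g(1.119359) = 0.698687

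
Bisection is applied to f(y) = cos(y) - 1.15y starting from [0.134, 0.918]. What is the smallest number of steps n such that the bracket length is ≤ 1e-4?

13

Initial width b − a = 0.918 − 0.134 = 0.784000.
After n steps the width is (b−a)/2^n; need (b−a)/2^n ≤ 1e-4.
So n ≥ log₂(0.784000/1e-4) = log₂(7840.0000) ≈ 12.9366.
Hence n = 13.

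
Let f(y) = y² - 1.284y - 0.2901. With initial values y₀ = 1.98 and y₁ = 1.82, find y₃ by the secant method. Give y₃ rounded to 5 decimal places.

1.49104

f(y_0) = 1.087980, f(y_1) = 0.685420
y_2 = 1.820000 - (0.685420)·(1.820000 - 1.980000)/(0.685420 - (1.087980)) = 1.547576; f(y_2) = 0.117803
y_3 = 1.547576 - (0.117803)·(1.547576 - 1.820000)/(0.117803 - (0.685420)) = 1.491037; f(y_3) = 0.018599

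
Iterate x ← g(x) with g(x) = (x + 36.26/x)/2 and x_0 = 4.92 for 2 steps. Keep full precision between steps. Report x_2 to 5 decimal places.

x_1 = g(4.920000) = 6.144959
x_2 = g(6.144959) = 6.022865

6.02287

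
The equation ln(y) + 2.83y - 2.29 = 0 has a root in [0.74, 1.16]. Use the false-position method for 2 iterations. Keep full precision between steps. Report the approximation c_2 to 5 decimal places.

0.86188

f(0.740000) = -0.496905, f(1.160000) = 1.141220
step 1: c = 0.867402, f(c) = 0.022494 > 0 → new bracket [0.740000, 0.867402]
step 2: c = 0.861884, f(c) = 0.000498 > 0 → new bracket [0.740000, 0.861884]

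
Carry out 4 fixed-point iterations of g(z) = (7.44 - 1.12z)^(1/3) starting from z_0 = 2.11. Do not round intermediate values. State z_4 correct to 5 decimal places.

1.76171

z_1 = g(2.110000) = 1.718687
z_2 = g(1.718687) = 1.766785
z_3 = g(1.766785) = 1.761014
z_4 = g(1.761014) = 1.761708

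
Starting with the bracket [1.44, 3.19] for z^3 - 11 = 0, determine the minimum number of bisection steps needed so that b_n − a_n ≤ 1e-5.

18

Initial width b − a = 3.19 − 1.44 = 1.750000.
After n steps the width is (b−a)/2^n; need (b−a)/2^n ≤ 1e-5.
So n ≥ log₂(1.750000/1e-5) = log₂(175000.0000) ≈ 17.4170.
Hence n = 18.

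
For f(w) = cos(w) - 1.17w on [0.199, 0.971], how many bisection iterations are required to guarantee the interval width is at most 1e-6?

20

Initial width b − a = 0.971 − 0.199 = 0.772000.
After n steps the width is (b−a)/2^n; need (b−a)/2^n ≤ 1e-6.
So n ≥ log₂(0.772000/1e-6) = log₂(772000.0000) ≈ 19.5582.
Hence n = 20.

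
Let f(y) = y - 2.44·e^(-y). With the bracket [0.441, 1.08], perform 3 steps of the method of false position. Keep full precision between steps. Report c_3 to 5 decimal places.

False-position update: c = (a·f(b) − b·f(a))/(f(b) − f(a)); replace the endpoint whose sign matches f(c).
f(0.441000) = -1.128878, f(1.080000) = 0.251387
step 1: c = 0.963619, f(c) = 0.032736 > 0 → new bracket [0.441000, 0.963619]
step 2: c = 0.948891, f(c) = 0.004196 > 0 → new bracket [0.441000, 0.948891]
step 3: c = 0.947010, f(c) = 0.000537 > 0 → new bracket [0.441000, 0.947010]

0.94701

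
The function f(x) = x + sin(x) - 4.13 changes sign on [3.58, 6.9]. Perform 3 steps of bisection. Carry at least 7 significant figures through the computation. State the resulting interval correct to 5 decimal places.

f(3.580000) = -0.974498, f(6.900000) = 3.348440 (opposite signs)
step 1: m = 5.240000, f(m) = 0.245988 > 0 → root in [3.580000, 5.240000]
step 2: m = 4.410000, f(m) = -0.674628 < 0 → root in [4.410000, 5.240000]
step 3: m = 4.825000, f(m) = -0.298666 < 0 → root in [4.825000, 5.240000]

[4.82500, 5.24000]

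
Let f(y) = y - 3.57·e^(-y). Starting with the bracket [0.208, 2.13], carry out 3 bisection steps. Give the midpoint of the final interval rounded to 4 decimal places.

1.0489

f(0.208000) = -2.691579, f(2.130000) = 1.705751 (opposite signs)
step 1: m = 1.169000, f(m) = 0.059881 > 0 → root in [0.208000, 1.169000]
step 2: m = 0.688500, f(m) = -1.104815 < 0 → root in [0.688500, 1.169000]
step 3: m = 0.928750, f(m) = -0.481569 < 0 → root in [0.928750, 1.169000]
Midpoint of [0.928750, 1.169000] = 1.048875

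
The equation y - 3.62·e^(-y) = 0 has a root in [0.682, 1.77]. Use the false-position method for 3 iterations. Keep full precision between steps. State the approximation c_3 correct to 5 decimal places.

f(0.682000) = -1.148289, f(1.770000) = 1.153395
step 1: c = 1.224793, f(c) = 0.161171 > 0 → new bracket [0.682000, 1.224793]
step 2: c = 1.157985, f(c) = 0.020877 > 0 → new bracket [0.682000, 1.157985]
step 3: c = 1.149486, f(c) = 0.002672 > 0 → new bracket [0.682000, 1.149486]

1.14949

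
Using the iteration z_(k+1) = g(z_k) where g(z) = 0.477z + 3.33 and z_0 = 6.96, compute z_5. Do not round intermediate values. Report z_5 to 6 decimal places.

6.381754

z_1 = g(6.960000) = 6.649920
z_2 = g(6.649920) = 6.502012
z_3 = g(6.502012) = 6.431460
z_4 = g(6.431460) = 6.397806
z_5 = g(6.397806) = 6.381754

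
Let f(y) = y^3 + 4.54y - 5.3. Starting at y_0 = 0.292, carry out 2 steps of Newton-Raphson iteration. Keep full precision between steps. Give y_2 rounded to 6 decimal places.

Newton update: y ← y − f(y)/f'(y).
f'(y) = 3y^2 + 4.54
y_0 = 0.292000: f = -3.949423, f' = 4.795792 → y_1 = 0.292000 - (-3.949423)/(4.795792) = 1.115518
y_1 = 1.115518: f = 1.152584, f' = 8.273144 → y_2 = 1.115518 - (1.152584)/(8.273144) = 0.976202

0.976202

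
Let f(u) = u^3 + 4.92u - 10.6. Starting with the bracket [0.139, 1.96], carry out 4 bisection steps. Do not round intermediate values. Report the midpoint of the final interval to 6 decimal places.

1.447844

f(0.139000) = -9.913434, f(1.960000) = 6.572736 (opposite signs)
step 1: m = 1.049500, f(m) = -4.280488 < 0 → root in [1.049500, 1.960000]
step 2: m = 1.504750, f(m) = 0.210534 > 0 → root in [1.049500, 1.504750]
step 3: m = 1.277125, f(m) = -2.233492 < 0 → root in [1.277125, 1.504750]
step 4: m = 1.390938, f(m) = -1.065531 < 0 → root in [1.390938, 1.504750]
Midpoint of [1.390938, 1.504750] = 1.447844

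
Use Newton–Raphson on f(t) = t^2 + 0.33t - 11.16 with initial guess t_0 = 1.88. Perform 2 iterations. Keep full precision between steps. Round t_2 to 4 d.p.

3.2024

f'(t) = 2t + 0.33
t_0 = 1.880000: f = -7.005200, f' = 4.090000 → t_1 = 1.880000 - (-7.005200)/(4.090000) = 3.592763
t_1 = 3.592763: f = 2.933557, f' = 7.515526 → t_2 = 3.592763 - (2.933557)/(7.515526) = 3.202430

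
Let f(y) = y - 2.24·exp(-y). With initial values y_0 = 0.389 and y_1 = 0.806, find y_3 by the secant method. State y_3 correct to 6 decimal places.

0.905309

Secant update: y_(k+1) = y_k − f(y_k)·(y_k − y_(k-1))/(f(y_k) − f(y_(k-1))).
f(y_0) = -1.129125, f(y_1) = -0.194476
y_2 = 0.806000 - (-0.194476)·(0.806000 - 0.389000)/(-0.194476 - (-1.129125)) = 0.892767; f(y_2) = -0.024561
y_3 = 0.892767 - (-0.024561)·(0.892767 - 0.806000)/(-0.024561 - (-0.194476)) = 0.905309; f(y_3) = -0.000586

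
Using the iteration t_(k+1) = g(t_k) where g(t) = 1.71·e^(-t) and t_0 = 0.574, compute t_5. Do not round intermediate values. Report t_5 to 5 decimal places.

t_1 = g(0.574000) = 0.963188
t_2 = g(0.963188) = 0.652663
t_3 = g(0.652663) = 0.890324
t_4 = g(0.890324) = 0.701994
t_5 = g(0.701994) = 0.847470

0.84747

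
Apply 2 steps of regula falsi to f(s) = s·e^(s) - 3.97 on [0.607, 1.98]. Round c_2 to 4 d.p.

f(0.607000) = -2.856205, f(1.980000) = 10.370631
step 1: c = 0.903486, f(c) = -1.740024 < 0 → new bracket [0.903486, 1.980000]
step 2: c = 1.058156, f(c) = -0.921395 < 0 → new bracket [1.058156, 1.980000]

1.0582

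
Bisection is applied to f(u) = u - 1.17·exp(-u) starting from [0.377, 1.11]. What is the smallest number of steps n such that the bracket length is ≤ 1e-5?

Initial width b − a = 1.11 − 0.377 = 0.733000.
After n steps the width is (b−a)/2^n; need (b−a)/2^n ≤ 1e-5.
So n ≥ log₂(0.733000/1e-5) = log₂(73300.0000) ≈ 16.1615.
Hence n = 17.

17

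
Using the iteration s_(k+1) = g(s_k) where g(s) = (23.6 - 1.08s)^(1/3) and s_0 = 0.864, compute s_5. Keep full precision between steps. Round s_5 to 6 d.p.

2.742962

s_1 = g(0.864000) = 2.830070
s_2 = g(2.830070) = 2.738787
s_3 = g(2.738787) = 2.743161
s_4 = g(2.743161) = 2.742952
s_5 = g(2.742952) = 2.742962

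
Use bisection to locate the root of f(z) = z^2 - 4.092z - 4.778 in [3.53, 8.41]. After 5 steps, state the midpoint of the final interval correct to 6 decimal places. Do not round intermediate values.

f(3.530000) = -6.761860, f(8.410000) = 31.536380 (opposite signs)
step 1: m = 5.970000, f(m) = 6.433660 > 0 → root in [3.530000, 5.970000]
step 2: m = 4.750000, f(m) = -1.652500 < 0 → root in [4.750000, 5.970000]
step 3: m = 5.360000, f(m) = 2.018480 > 0 → root in [4.750000, 5.360000]
step 4: m = 5.055000, f(m) = 0.089965 > 0 → root in [4.750000, 5.055000]
step 5: m = 4.902500, f(m) = -0.804524 < 0 → root in [4.902500, 5.055000]
Midpoint of [4.902500, 5.055000] = 4.978750

4.978750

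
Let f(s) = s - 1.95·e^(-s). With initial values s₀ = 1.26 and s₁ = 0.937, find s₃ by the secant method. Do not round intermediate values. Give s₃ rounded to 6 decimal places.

0.841185

f(s_0) = 0.706875, f(s_1) = 0.172987
s_2 = 0.937000 - (0.172987)·(0.937000 - 1.260000)/(0.172987 - (0.706875)) = 0.832343; f(s_2) = -0.015962
s_3 = 0.832343 - (-0.015962)·(0.832343 - 0.937000)/(-0.015962 - (0.172987)) = 0.841185; f(s_3) = 0.000346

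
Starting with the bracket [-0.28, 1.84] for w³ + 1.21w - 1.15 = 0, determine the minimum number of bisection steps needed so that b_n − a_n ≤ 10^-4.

Initial width b − a = 1.84 − -0.28 = 2.120000.
After n steps the width is (b−a)/2^n; need (b−a)/2^n ≤ 10^-4.
So n ≥ log₂(2.120000/10^-4) = log₂(21200.0000) ≈ 14.3718.
Hence n = 15.

15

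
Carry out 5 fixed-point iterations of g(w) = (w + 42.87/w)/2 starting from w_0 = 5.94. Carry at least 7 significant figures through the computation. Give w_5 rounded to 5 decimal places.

6.54752

w_1 = g(5.940000) = 6.578586
w_2 = g(6.578586) = 6.547592
w_3 = g(6.547592) = 6.547519
w_4 = g(6.547519) = 6.547519
w_5 = g(6.547519) = 6.547519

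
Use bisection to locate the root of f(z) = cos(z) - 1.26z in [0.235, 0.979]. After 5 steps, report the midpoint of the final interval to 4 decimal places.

f(0.235000) = 0.676414, f(0.979000) = -0.675687 (opposite signs)
step 1: m = 0.607000, f(m) = 0.056543 > 0 → root in [0.607000, 0.979000]
step 2: m = 0.793000, f(m) = -0.297469 < 0 → root in [0.607000, 0.793000]
step 3: m = 0.700000, f(m) = -0.117158 < 0 → root in [0.607000, 0.700000]
step 4: m = 0.653500, f(m) = -0.029449 < 0 → root in [0.607000, 0.653500]
step 5: m = 0.630250, f(m) = 0.013765 > 0 → root in [0.630250, 0.653500]
Midpoint of [0.630250, 0.653500] = 0.641875

0.6419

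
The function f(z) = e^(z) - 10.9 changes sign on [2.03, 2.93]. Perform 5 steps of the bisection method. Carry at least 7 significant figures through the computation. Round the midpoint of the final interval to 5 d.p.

2.38156

f(2.030000) = -3.285914, f(2.930000) = 7.827630 (opposite signs)
step 1: m = 2.480000, f(m) = 1.041264 > 0 → root in [2.030000, 2.480000]
step 2: m = 2.255000, f(m) = -1.364707 < 0 → root in [2.255000, 2.480000]
step 3: m = 2.367500, f(m) = -0.229318 < 0 → root in [2.367500, 2.480000]
step 4: m = 2.423750, f(m) = 0.388110 > 0 → root in [2.367500, 2.423750]
step 5: m = 2.395625, f(m) = 0.075055 > 0 → root in [2.367500, 2.395625]
Midpoint of [2.367500, 2.395625] = 2.381562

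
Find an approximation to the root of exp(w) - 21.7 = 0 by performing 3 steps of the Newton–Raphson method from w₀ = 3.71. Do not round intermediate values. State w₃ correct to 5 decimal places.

3.07739

f'(w) = exp(w)
w_0 = 3.710000: f = 19.153807, f' = 40.853807 → w_1 = 3.710000 - (19.153807)/(40.853807) = 3.241162
w_1 = 3.241162: f = 3.863416, f' = 25.563416 → w_2 = 3.241162 - (3.863416)/(25.563416) = 3.090032
w_2 = 3.090032: f = 0.277773, f' = 21.977773 → w_3 = 3.090032 - (0.277773)/(21.977773) = 3.077393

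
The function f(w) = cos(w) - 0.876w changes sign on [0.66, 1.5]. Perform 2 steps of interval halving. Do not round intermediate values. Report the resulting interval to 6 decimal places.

f(0.660000) = 0.211832, f(1.500000) = -1.243263 (opposite signs)
step 1: m = 1.080000, f(m) = -0.474752 < 0 → root in [0.660000, 1.080000]
step 2: m = 0.870000, f(m) = -0.117293 < 0 → root in [0.660000, 0.870000]

[0.660000, 0.870000]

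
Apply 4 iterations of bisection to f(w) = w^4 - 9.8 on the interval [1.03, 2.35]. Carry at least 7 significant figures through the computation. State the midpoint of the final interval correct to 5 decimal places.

1.73125

f(1.030000) = -8.674491, f(2.350000) = 20.698006 (opposite signs)
step 1: m = 1.690000, f(m) = -1.642693 < 0 → root in [1.690000, 2.350000]
step 2: m = 2.020000, f(m) = 6.849664 > 0 → root in [1.690000, 2.020000]
step 3: m = 1.855000, f(m) = 2.040653 > 0 → root in [1.690000, 1.855000]
step 4: m = 1.772500, f(m) = 0.070632 > 0 → root in [1.690000, 1.772500]
Midpoint of [1.690000, 1.772500] = 1.731250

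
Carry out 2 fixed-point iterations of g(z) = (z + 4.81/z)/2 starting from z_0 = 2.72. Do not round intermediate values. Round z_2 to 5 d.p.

2.19375

z_1 = g(2.720000) = 2.244191
z_2 = g(2.244191) = 2.193751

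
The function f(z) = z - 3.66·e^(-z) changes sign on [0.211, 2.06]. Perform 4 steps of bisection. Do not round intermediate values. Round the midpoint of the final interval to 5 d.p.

1.19328

f(0.211000) = -2.752773, f(2.060000) = 1.593518 (opposite signs)
step 1: m = 1.135500, f(m) = -0.040317 < 0 → root in [1.135500, 2.060000]
step 2: m = 1.597750, f(m) = 0.857144 > 0 → root in [1.135500, 1.597750]
step 3: m = 1.366625, f(m) = 0.433449 > 0 → root in [1.135500, 1.366625]
step 4: m = 1.251062, f(m) = 0.203568 > 0 → root in [1.135500, 1.251062]
Midpoint of [1.135500, 1.251062] = 1.193281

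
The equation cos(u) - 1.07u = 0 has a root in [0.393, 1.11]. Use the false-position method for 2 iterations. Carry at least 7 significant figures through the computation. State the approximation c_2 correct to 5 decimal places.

0.70728

f(0.393000) = 0.503254, f(1.110000) = -0.743038
step 1: c = 0.682525, f(c) = 0.045680 > 0 → new bracket [0.682525, 1.110000]
step 2: c = 0.707283, f(c) = 0.003337 > 0 → new bracket [0.707283, 1.110000]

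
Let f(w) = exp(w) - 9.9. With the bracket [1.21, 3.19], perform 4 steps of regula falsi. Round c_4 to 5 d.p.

f(1.210000) = -6.546515, f(3.190000) = 14.388427
step 1: c = 1.829161, f(c) = -3.671341 < 0 → new bracket [1.829161, 3.190000]
step 2: c = 2.105804, f(c) = -1.686298 < 0 → new bracket [2.105804, 3.190000]
step 3: c = 2.219540, f(c) = -0.696904 < 0 → new bracket [2.219540, 3.190000]
step 4: c = 2.264373, f(c) = -0.274915 < 0 → new bracket [2.264373, 3.190000]

2.26437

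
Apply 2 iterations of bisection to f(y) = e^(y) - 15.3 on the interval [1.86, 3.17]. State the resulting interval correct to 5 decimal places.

[2.51500, 2.84250]

f(1.860000) = -8.876263, f(3.170000) = 8.507484 (opposite signs)
step 1: m = 2.515000, f(m) = -2.933391 < 0 → root in [2.515000, 3.170000]
step 2: m = 2.842500, f(m) = 1.858608 > 0 → root in [2.515000, 2.842500]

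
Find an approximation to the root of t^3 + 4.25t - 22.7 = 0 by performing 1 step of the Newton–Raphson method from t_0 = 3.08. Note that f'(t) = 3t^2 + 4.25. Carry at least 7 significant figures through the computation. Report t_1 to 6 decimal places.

2.480532

t_0 = 3.080000: f = 19.608112, f' = 32.709200 → t_1 = 3.080000 - (19.608112)/(32.709200) = 2.480532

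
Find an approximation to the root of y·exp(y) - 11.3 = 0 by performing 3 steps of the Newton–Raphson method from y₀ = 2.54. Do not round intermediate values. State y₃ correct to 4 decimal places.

1.8248

f'(y) = (y + 1)·exp(y)
y_0 = 2.540000: f = 20.906364, f' = 44.886035 → y_1 = 2.540000 - (20.906364)/(44.886035) = 2.074235
y_1 = 2.074235: f = 5.207697, f' = 24.466149 → y_2 = 2.074235 - (5.207697)/(24.466149) = 1.861381
y_2 = 1.861381: f = 0.673553, f' = 18.406170 → y_3 = 1.861381 - (0.673553)/(18.406170) = 1.824788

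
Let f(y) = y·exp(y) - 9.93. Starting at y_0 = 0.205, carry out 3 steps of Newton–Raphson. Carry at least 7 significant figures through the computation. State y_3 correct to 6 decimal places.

Newton update: y ← y − f(y)/f'(y).
f'(y) = (y + 1)·exp(y)
y_0 = 0.205000: f = -9.678357, f' = 1.479168 → y_1 = 0.205000 - (-9.678357)/(1.479168) = 6.748110
y_1 = 6.748110: f = 5742.471814, f' = 6604.848144 → y_2 = 6.748110 - (5742.471814)/(6604.848144) = 5.878677
y_2 = 5.878677: f = 2090.734975, f' = 2458.001299 → y_3 = 5.878677 - (2090.734975)/(2458.001299) = 5.028094

5.028094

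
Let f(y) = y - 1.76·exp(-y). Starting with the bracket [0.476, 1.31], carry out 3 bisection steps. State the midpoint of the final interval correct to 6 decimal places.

f(0.476000) = -0.617424, f(1.310000) = 0.835117 (opposite signs)
step 1: m = 0.893000, f(m) = 0.172411 > 0 → root in [0.476000, 0.893000]
step 2: m = 0.684500, f(m) = -0.203143 < 0 → root in [0.684500, 0.893000]
step 3: m = 0.788750, f(m) = -0.011016 < 0 → root in [0.788750, 0.893000]
Midpoint of [0.788750, 0.893000] = 0.840875

0.840875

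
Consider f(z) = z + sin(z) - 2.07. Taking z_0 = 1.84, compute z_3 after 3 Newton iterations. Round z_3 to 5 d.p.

Newton update: z ← z − f(z)/f'(z).
f'(z) = 1 + cos(z)
z_0 = 1.840000: f = 0.733983, f' = 0.734036 → z_1 = 1.840000 - (0.733983)/(0.734036) = 0.840072
z_1 = 0.840072: f = -0.485236, f' = 1.667409 → z_2 = 0.840072 - (-0.485236)/(1.667409) = 1.131084
z_2 = 1.131084: f = -0.034041, f' = 1.425679 → z_3 = 1.131084 - (-0.034041)/(1.425679) = 1.154962

1.15496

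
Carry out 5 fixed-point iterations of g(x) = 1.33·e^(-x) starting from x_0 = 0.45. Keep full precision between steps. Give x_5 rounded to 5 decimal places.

x_1 = g(0.450000) = 0.848045
x_2 = g(0.848045) = 0.569574
x_3 = g(0.569574) = 0.752469
x_4 = g(0.752469) = 0.626698
x_5 = g(0.626698) = 0.710690

0.71069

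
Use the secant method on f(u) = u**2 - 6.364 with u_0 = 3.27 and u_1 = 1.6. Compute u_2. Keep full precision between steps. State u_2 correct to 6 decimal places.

Secant update: u_(k+1) = u_k − f(u_k)·(u_k − u_(k-1))/(f(u_k) − f(u_(k-1))).
f(u_0) = 4.328900, f(u_1) = -3.804000
u_2 = 1.600000 - (-3.804000)·(1.600000 - 3.270000)/(-3.804000 - (4.328900)) = 2.381109; f(u_2) = -0.694321

2.381109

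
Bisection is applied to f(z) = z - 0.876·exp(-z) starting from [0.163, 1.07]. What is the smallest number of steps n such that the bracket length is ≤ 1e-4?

14

Initial width b − a = 1.07 − 0.163 = 0.907000.
After n steps the width is (b−a)/2^n; need (b−a)/2^n ≤ 1e-4.
So n ≥ log₂(0.907000/1e-4) = log₂(9070.0000) ≈ 13.1469.
Hence n = 14.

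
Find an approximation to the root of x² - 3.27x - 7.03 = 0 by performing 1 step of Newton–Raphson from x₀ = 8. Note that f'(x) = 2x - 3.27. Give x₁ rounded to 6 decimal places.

5.579733

Newton update: x ← x − f(x)/f'(x).
x_0 = 8.000000: f = 30.810000, f' = 12.730000 → x_1 = 8.000000 - (30.810000)/(12.730000) = 5.579733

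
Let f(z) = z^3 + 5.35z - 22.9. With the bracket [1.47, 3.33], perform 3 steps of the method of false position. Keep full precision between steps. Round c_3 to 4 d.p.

2.2008

f(1.470000) = -11.858977, f(3.330000) = 31.841537
step 1: c = 1.974747, f(c) = -4.634332 < 0 → new bracket [1.974747, 3.330000]
step 2: c = 2.146934, f(c) = -1.517976 < 0 → new bracket [2.146934, 3.330000]
step 3: c = 2.200768, f(c) = -0.466733 < 0 → new bracket [2.200768, 3.330000]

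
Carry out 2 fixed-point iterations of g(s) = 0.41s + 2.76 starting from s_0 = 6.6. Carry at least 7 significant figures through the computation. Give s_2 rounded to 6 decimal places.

5.001060

s_1 = g(6.600000) = 5.466000
s_2 = g(5.466000) = 5.001060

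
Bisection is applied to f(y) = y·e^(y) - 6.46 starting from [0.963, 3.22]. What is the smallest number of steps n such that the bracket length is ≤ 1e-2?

Initial width b − a = 3.22 − 0.963 = 2.257000.
After n steps the width is (b−a)/2^n; need (b−a)/2^n ≤ 1e-2.
So n ≥ log₂(2.257000/1e-2) = log₂(225.7000) ≈ 7.8183.
Hence n = 8.

8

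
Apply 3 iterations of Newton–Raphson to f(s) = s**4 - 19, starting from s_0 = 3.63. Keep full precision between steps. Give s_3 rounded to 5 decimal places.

2.12242

Newton update: s ← s − f(s)/f'(s).
f'(s) = 4s**3
s_0 = 3.630000: f = 154.630694, f' = 191.328588 → s_1 = 3.630000 - (154.630694)/(191.328588) = 2.821806
s_1 = 2.821806: f = 44.402789, f' = 89.875488 → s_2 = 2.821806 - (44.402789)/(89.875488) = 2.327758
s_2 = 2.327758: f = 10.359668, f' = 50.451415 → s_3 = 2.327758 - (10.359668)/(50.451415) = 2.122418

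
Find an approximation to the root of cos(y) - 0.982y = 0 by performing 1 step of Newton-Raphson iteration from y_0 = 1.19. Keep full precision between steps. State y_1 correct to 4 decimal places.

f'(y) = -sin(y) - 0.982
y_0 = 1.190000: f = -0.796920, f' = -1.910369 → y_1 = 1.190000 - (-0.796920)/(-1.910369) = 0.772845

0.7728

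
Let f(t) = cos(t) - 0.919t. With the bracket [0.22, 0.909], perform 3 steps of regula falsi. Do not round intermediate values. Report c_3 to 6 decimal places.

False-position update: c = (a·f(b) − b·f(a))/(f(b) − f(a)); replace the endpoint whose sign matches f(c).
f(0.220000) = 0.773717, f(0.909000) = -0.220836
step 1: c = 0.756011, f(c) = 0.032805 > 0 → new bracket [0.756011, 0.909000]
step 2: c = 0.775798, f(c) = 0.000905 > 0 → new bracket [0.775798, 0.909000]
step 3: c = 0.776341, f(c) = 0.000025 > 0 → new bracket [0.776341, 0.909000]

0.776341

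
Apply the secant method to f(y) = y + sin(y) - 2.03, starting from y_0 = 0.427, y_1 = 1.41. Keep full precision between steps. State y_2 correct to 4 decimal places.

Secant update: y_(k+1) = y_k − f(y_k)·(y_k − y_(k-1))/(f(y_k) − f(y_(k-1))).
f(y_0) = -1.188858, f(y_1) = 0.367100
y_2 = 1.410000 - (0.367100)·(1.410000 - 0.427000)/(0.367100 - (-1.188858)) = 1.178079; f(y_2) = 0.071952

1.1781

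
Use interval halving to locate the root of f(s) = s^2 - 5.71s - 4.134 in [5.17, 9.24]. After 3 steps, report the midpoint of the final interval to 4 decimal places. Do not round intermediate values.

f(5.170000) = -6.925800, f(9.240000) = 28.483200 (opposite signs)
step 1: m = 7.205000, f(m) = 6.637475 > 0 → root in [5.170000, 7.205000]
step 2: m = 6.187500, f(m) = -1.179469 < 0 → root in [6.187500, 7.205000]
step 3: m = 6.696250, f(m) = 2.470177 > 0 → root in [6.187500, 6.696250]
Midpoint of [6.187500, 6.696250] = 6.441875

6.4419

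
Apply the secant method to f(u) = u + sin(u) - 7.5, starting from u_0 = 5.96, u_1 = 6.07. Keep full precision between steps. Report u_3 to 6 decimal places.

6.911468

Secant update: u_(k+1) = u_k − f(u_k)·(u_k − u_(k-1))/(f(u_k) − f(u_(k-1))).
f(u_0) = -1.857589, f(u_1) = -1.641574
u_2 = 6.070000 - (-1.641574)·(6.070000 - 5.960000)/(-1.641574 - (-1.857589)) = 6.905931; f(u_2) = -0.010801
u_3 = 6.905931 - (-0.010801)·(6.905931 - 6.070000)/(-0.010801 - (-1.641574)) = 6.911468; f(u_3) = -0.000776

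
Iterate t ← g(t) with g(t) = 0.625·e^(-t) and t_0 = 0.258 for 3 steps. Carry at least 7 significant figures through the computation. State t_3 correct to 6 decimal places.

0.425014

t_1 = g(0.258000) = 0.482872
t_2 = g(0.482872) = 0.385630
t_3 = g(0.385630) = 0.425014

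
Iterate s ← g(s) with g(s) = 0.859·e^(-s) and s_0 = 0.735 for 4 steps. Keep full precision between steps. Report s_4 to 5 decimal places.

0.52821

s_1 = g(0.735000) = 0.411895
s_2 = g(0.411895) = 0.568996
s_3 = g(0.568996) = 0.486274
s_4 = g(0.486274) = 0.528210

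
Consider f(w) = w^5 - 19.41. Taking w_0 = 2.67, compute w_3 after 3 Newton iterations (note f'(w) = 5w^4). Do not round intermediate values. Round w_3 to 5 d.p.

Newton update: w ← w − f(w)/f'(w).
w_0 = 2.670000: f = 116.282645, f' = 254.106076 → w_1 = 2.670000 - (116.282645)/(254.106076) = 2.212385
w_1 = 2.212385: f = 33.593426, f' = 119.787957 → w_2 = 2.212385 - (33.593426)/(119.787957) = 1.931945
w_2 = 1.931945: f = 7.503700, f' = 69.654428 → w_3 = 1.931945 - (7.503700)/(69.654428) = 1.824217

1.82422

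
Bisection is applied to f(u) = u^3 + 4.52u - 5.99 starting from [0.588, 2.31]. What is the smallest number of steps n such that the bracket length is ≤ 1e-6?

21

Initial width b − a = 2.31 − 0.588 = 1.722000.
After n steps the width is (b−a)/2^n; need (b−a)/2^n ≤ 1e-6.
So n ≥ log₂(1.722000/1e-6) = log₂(1722000.0000) ≈ 20.7157.
Hence n = 21.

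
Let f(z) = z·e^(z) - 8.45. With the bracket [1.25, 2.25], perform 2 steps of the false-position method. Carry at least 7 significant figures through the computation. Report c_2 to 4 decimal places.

1.5851

False-position update: c = (a·f(b) − b·f(a))/(f(b) − f(a)); replace the endpoint whose sign matches f(c).
f(1.250000) = -4.087071, f(2.250000) = 12.897406
step 1: c = 1.490636, f(c) = -1.831701 < 0 → new bracket [1.490636, 2.250000]
step 2: c = 1.585070, f(c) = -0.715444 < 0 → new bracket [1.585070, 2.250000]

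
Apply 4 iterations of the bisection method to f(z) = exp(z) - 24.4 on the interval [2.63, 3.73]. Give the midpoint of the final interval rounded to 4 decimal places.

f(2.630000) = -10.526230, f(3.730000) = 17.279108 (opposite signs)
step 1: m = 3.180000, f(m) = -0.353246 < 0 → root in [3.180000, 3.730000]
step 2: m = 3.455000, f(m) = 7.258289 > 0 → root in [3.180000, 3.455000]
step 3: m = 3.317500, f(m) = 3.191286 > 0 → root in [3.180000, 3.317500]
step 4: m = 3.248750, f(m) = 1.358122 > 0 → root in [3.180000, 3.248750]
Midpoint of [3.180000, 3.248750] = 3.214375

3.2144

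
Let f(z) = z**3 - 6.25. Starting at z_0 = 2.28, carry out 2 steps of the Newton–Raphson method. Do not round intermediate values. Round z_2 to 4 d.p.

1.8452

f'(z) = 3z**2
z_0 = 2.280000: f = 5.602352, f' = 15.595200 → z_1 = 2.280000 - (5.602352)/(15.595200) = 1.920764
z_1 = 1.920764: f = 0.836344, f' = 11.068007 → z_2 = 1.920764 - (0.836344)/(11.068007) = 1.845200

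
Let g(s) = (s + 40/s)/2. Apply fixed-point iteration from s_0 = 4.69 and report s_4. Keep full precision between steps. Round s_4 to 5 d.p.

6.32456

s_1 = g(4.690000) = 6.609392
s_2 = g(6.609392) = 6.330693
s_3 = g(6.330693) = 6.324558
s_4 = g(6.324558) = 6.324555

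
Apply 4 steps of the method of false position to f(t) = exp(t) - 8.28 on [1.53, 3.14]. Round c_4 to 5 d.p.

2.09224

f(1.530000) = -3.661823, f(3.140000) = 14.823867
step 1: c = 1.848924, f(c) = -1.927018 < 0 → new bracket [1.848924, 3.140000]
step 2: c = 1.997449, f(c) = -0.909767 < 0 → new bracket [1.997449, 3.140000]
step 3: c = 2.063515, f(c) = -0.406402 < 0 → new bracket [2.063515, 3.140000]
step 4: c = 2.092240, f(c) = -0.176955 < 0 → new bracket [2.092240, 3.140000]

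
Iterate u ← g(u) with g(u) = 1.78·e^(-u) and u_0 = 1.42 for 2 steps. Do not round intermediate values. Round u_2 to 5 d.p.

u_1 = g(1.420000) = 0.430251
u_2 = g(0.430251) = 1.157616

1.15762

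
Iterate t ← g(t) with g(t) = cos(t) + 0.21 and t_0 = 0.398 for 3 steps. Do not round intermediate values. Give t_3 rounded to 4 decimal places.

t_1 = g(0.398000) = 1.131838
t_2 = g(1.131838) = 0.634997
t_3 = g(0.634997) = 1.015074

1.0151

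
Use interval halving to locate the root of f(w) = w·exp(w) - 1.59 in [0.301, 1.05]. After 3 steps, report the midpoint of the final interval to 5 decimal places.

f(0.301000) = -1.183286, f(1.050000) = 1.410534 (opposite signs)
step 1: m = 0.675500, f(m) = -0.262632 < 0 → root in [0.675500, 1.050000]
step 2: m = 0.862750, f(m) = 0.454431 > 0 → root in [0.675500, 0.862750]
step 3: m = 0.769125, f(m) = 0.069677 > 0 → root in [0.675500, 0.769125]
Midpoint of [0.675500, 0.769125] = 0.722313

0.72231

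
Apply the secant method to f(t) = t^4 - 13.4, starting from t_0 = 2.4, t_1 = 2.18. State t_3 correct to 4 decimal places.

f(t_0) = 19.777600, f(t_1) = 9.185306
t_2 = 2.180000 - (9.185306)·(2.180000 - 2.400000)/(9.185306 - (19.777600)) = 1.989223; f(t_2) = 2.257910
t_3 = 1.989223 - (2.257910)·(1.989223 - 2.180000)/(2.257910 - (9.185306)) = 1.927041; f(t_3) = 0.389990

1.9270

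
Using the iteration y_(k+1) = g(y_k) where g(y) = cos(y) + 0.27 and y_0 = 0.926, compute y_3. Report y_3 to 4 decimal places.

y_1 = g(0.926000) = 0.871036
y_2 = g(0.871036) = 0.914035
y_3 = g(0.914035) = 0.880555

0.8806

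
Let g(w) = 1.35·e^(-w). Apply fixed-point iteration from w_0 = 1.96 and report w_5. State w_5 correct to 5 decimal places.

w_1 = g(1.960000) = 0.190159
w_2 = g(0.190159) = 1.116217
w_3 = g(1.116217) = 0.442147
w_4 = g(0.442147) = 0.867584
w_5 = g(0.867584) = 0.566952

0.56695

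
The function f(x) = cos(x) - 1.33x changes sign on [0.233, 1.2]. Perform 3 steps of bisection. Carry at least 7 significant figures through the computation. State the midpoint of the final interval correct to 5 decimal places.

f(0.233000) = 0.663088, f(1.200000) = -1.233642 (opposite signs)
step 1: m = 0.716500, f(m) = -0.198836 < 0 → root in [0.233000, 0.716500]
step 2: m = 0.474750, f(m) = 0.257990 > 0 → root in [0.474750, 0.716500]
step 3: m = 0.595625, f(m) = 0.035617 > 0 → root in [0.595625, 0.716500]
Midpoint of [0.595625, 0.716500] = 0.656062

0.65606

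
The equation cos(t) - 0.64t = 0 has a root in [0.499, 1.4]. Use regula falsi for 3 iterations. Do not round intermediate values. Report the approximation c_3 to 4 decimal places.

0.9316

False-position update: c = (a·f(b) − b·f(a))/(f(b) − f(a)); replace the endpoint whose sign matches f(c).
f(0.499000) = 0.558702, f(1.400000) = -0.726033
step 1: c = 0.890824, f(c) = 0.058644 > 0 → new bracket [0.890824, 1.400000]
step 2: c = 0.928878, f(c) = 0.004251 > 0 → new bracket [0.928878, 1.400000]
step 3: c = 0.931620, f(c) = 0.000297 > 0 → new bracket [0.931620, 1.400000]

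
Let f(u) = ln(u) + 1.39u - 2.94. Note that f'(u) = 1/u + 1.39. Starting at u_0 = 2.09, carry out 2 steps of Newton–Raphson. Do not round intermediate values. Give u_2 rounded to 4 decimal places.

Newton update: u ← u − f(u)/f'(u).
u_0 = 2.090000: f = 0.702264, f' = 1.868469 → u_1 = 2.090000 - (0.702264)/(1.868469) = 1.714150
u_1 = 1.714150: f = -0.018414, f' = 1.973380 → u_2 = 1.714150 - (-0.018414)/(1.973380) = 1.723481

1.7235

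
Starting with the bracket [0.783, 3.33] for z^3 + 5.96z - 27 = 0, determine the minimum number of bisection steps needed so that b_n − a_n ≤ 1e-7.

Initial width b − a = 3.33 − 0.783 = 2.547000.
After n steps the width is (b−a)/2^n; need (b−a)/2^n ≤ 1e-7.
So n ≥ log₂(2.547000/1e-7) = log₂(25470000.0000) ≈ 24.6023.
Hence n = 25.

25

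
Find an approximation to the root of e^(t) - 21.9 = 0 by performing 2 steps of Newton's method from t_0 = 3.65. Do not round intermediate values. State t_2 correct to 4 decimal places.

3.0949

f'(t) = e^(t)
t_0 = 3.650000: f = 16.574666, f' = 38.474666 → t_1 = 3.650000 - (16.574666)/(38.474666) = 3.219206
t_1 = 3.219206: f = 3.108249, f' = 25.008249 → t_2 = 3.219206 - (3.108249)/(25.008249) = 3.094917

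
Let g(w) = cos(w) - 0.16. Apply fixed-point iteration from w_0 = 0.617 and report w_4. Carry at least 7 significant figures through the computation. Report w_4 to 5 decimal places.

w_1 = g(0.617000) = 0.655618
w_2 = g(0.655618) = 0.632671
w_3 = g(0.632671) = 0.646451
w_4 = g(0.646451) = 0.638227

0.63823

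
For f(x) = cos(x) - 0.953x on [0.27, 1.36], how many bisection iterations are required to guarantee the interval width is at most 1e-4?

Initial width b − a = 1.36 − 0.27 = 1.090000.
After n steps the width is (b−a)/2^n; need (b−a)/2^n ≤ 1e-4.
So n ≥ log₂(1.090000/1e-4) = log₂(10900.0000) ≈ 13.4120.
Hence n = 14.

14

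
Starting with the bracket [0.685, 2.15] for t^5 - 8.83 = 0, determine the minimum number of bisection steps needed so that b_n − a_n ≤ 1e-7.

Initial width b − a = 2.15 − 0.685 = 1.465000.
After n steps the width is (b−a)/2^n; need (b−a)/2^n ≤ 1e-7.
So n ≥ log₂(1.465000/1e-7) = log₂(14650000.0000) ≈ 23.8044.
Hence n = 24.

24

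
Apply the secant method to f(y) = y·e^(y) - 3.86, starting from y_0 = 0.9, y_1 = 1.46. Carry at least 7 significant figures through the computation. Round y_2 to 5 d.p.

f(y_0) = -1.646357, f(y_1) = 2.426701
y_2 = 1.460000 - (2.426701)·(1.460000 - 0.900000)/(2.426701 - (-1.646357)) = 1.126356; f(y_2) = -0.385873

1.12636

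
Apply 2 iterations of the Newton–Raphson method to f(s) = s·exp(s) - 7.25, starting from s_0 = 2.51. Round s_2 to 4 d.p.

1.6440

Newton update: s ← s − f(s)/f'(s).
f'(s) = (s + 1)·exp(s)
s_0 = 2.510000: f = 23.635374, f' = 43.190305 → s_1 = 2.510000 - (23.635374)/(43.190305) = 1.962762
s_1 = 1.962762: f = 6.722830, f' = 21.091793 → s_2 = 1.962762 - (6.722830)/(21.091793) = 1.644021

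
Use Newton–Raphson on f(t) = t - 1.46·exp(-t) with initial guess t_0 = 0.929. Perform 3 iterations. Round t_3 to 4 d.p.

0.7145

f'(t) = 1 + 1.46·exp(-t)
t_0 = 0.929000: f = 0.352375, f' = 1.576625 → t_1 = 0.929000 - (0.352375)/(1.576625) = 0.705500
t_1 = 0.705500: f = -0.015537, f' = 1.721038 → t_2 = 0.705500 - (-0.015537)/(1.721038) = 0.714528
t_2 = 0.714528: f = -0.000029, f' = 1.714558 → t_3 = 0.714528 - (-0.000029)/(1.714558) = 0.714545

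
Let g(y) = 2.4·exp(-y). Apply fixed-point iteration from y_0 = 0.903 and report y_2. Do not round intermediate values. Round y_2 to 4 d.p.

y_1 = g(0.903000) = 0.972844
y_2 = g(0.972844) = 0.907215

0.9072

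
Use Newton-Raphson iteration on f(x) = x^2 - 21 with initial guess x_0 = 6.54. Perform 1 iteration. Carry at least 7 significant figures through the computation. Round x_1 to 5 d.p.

f'(x) = 2x
x_0 = 6.540000: f = 21.771600, f' = 13.080000 → x_1 = 6.540000 - (21.771600)/(13.080000) = 4.875505

4.87550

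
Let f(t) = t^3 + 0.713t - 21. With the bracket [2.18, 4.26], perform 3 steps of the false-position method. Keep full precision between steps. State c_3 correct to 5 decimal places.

2.63505

f(2.180000) = -9.085428, f(4.260000) = 59.346156
step 1: c = 2.456155, f(c) = -4.431531 < 0 → new bracket [2.456155, 4.260000]
step 2: c = 2.581493, f(c) = -1.956053 < 0 → new bracket [2.581493, 4.260000]
step 3: c = 2.635051, f(c) = -0.824740 < 0 → new bracket [2.635051, 4.260000]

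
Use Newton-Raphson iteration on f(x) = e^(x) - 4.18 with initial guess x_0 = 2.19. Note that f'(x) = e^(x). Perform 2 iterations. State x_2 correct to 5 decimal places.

1.45433

Newton update: x ← x − f(x)/f'(x).
x_0 = 2.190000: f = 4.755213, f' = 8.935213 → x_1 = 2.190000 - (4.755213)/(8.935213) = 1.657812
x_1 = 1.657812: f = 1.067816, f' = 5.247816 → x_2 = 1.657812 - (1.067816)/(5.247816) = 1.454334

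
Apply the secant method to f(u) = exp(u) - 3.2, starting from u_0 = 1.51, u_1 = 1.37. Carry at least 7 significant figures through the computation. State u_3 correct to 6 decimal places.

Secant update: u_(k+1) = u_k − f(u_k)·(u_k − u_(k-1))/(f(u_k) − f(u_(k-1))).
f(u_0) = 1.326731, f(u_1) = 0.735351
u_2 = 1.370000 - (0.735351)·(1.370000 - 1.510000)/(0.735351 - (1.326731)) = 1.195917; f(u_2) = 0.106589
u_3 = 1.195917 - (0.106589)·(1.195917 - 1.370000)/(0.106589 - (0.735351)) = 1.166406; f(u_3) = 0.010434

1.166406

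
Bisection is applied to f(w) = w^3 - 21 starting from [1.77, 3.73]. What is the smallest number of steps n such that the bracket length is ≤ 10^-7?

25

Initial width b − a = 3.73 − 1.77 = 1.960000.
After n steps the width is (b−a)/2^n; need (b−a)/2^n ≤ 10^-7.
So n ≥ log₂(1.960000/10^-7) = log₂(19600000.0000) ≈ 24.2244.
Hence n = 25.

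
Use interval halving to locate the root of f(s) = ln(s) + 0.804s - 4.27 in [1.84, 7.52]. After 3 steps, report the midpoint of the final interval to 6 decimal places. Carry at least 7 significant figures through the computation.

f(1.840000) = -2.180874, f(7.520000) = 3.793646 (opposite signs)
step 1: m = 4.680000, f(m) = 1.036018 > 0 → root in [1.840000, 4.680000]
step 2: m = 3.260000, f(m) = -0.467233 < 0 → root in [3.260000, 4.680000]
step 3: m = 3.970000, f(m) = 0.300646 > 0 → root in [3.260000, 3.970000]
Midpoint of [3.260000, 3.970000] = 3.615000

3.615000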